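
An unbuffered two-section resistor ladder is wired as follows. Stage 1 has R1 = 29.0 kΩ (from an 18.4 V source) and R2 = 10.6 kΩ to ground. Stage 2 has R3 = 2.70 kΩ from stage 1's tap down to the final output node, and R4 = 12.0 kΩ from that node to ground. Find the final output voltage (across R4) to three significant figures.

V_out ≈ 2.63 V

Stage 2 presents R3+R4 = 14.70 kΩ as a load on stage 1's tap.
Stage 1's lower leg becomes R2‖(R3+R4) = 6.159 kΩ, so V_mid = 18.4 × 6.159/35.16 = 3.223 V.
Stage 2 is itself unloaded: V_out = V_mid × R4/(R3+R4) = 3.223 × 12.0/14.70 = 2.63 V.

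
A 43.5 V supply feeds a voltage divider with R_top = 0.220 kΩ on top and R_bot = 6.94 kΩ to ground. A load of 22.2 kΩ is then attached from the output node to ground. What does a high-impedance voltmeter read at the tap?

V_out ≈ 41.8 V

The load sits in parallel with R_bot: R_bot‖R_L = (6940 × 22200) / (6940 + 22200) = 5287 Ω.
V_out = 43.5 × 5287 / (220 + 5287) = 43.5 × 5287/5507 = 41.8 V.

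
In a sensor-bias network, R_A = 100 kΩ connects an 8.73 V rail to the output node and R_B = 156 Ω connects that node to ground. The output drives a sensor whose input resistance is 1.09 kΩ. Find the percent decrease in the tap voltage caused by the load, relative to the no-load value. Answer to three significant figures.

12.5 %

Unloaded V = 8.73 × 156/100200 = 0.013598 V.
Loaded: R_B‖R_L = 136.5 Ω, giving V = 8.73 × 136.5/100100 = 0.011897 V.
Drop = (0.013598 − 0.011897) / 0.013598 = 12.5 %.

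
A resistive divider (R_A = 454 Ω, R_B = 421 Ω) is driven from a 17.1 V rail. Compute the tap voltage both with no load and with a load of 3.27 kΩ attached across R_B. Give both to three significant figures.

Open-circuit: V = 17.1 × 421/(454 + 421) = 8.23 V.
With the load, R_B becomes R_B‖R_L = 373.0 Ω, so V = 17.1 × 373.0/827.0 = 7.71 V.

Unloaded: 8.23 V; loaded: 7.71 V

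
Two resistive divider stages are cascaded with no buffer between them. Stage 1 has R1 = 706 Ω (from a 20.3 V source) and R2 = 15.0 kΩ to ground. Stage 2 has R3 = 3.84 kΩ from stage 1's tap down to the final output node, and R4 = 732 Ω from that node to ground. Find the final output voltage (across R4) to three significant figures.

V_out ≈ 2.71 V

Stage 2 presents R3+R4 = 4572 Ω as a load on stage 1's tap.
Stage 1's lower leg becomes R2‖(R3+R4) = 3504 Ω, so V_mid = 20.3 × 3504/4210 = 16.90 V.
Stage 2 is itself unloaded: V_out = V_mid × R4/(R3+R4) = 16.90 × 732/4572 = 2.71 V.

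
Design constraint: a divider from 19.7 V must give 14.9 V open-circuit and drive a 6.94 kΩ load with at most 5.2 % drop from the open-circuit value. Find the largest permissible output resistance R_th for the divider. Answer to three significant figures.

Loading drop = R_th/(R_th + R_L) ≤ 0.0520, so R_th ≤ R_L · ε/(1−ε) = 6.94 kΩ × 0.0520/0.9480 = 381 Ω.

R_th ≤ 381 Ω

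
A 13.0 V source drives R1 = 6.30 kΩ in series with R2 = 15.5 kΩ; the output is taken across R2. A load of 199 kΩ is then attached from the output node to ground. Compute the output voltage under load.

The load sits in parallel with R2: R2‖R_L = (15.5 × 199) / (15.5 + 199) = 14.38 kΩ.
V_out = 13.0 × 14.38 / (6.30 + 14.38) = 13.0 × 14.38/20.68 = 9.04 V.

V_out ≈ 9.04 V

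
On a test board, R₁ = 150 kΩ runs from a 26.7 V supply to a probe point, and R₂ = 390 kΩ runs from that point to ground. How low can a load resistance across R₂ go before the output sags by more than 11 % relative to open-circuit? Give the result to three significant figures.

Output resistance R_th = R₁‖R₂ = (150 × 390)/540.0 = 108.3 kΩ.
The fractional drop is R_th/(R_th + R_L); requiring this ≤ 0.110 gives R_L ≥ R_th(1/0.110 − 1) = 108.3 × 8.091 = 877 kΩ.

R_L(min) ≈ 877 kΩ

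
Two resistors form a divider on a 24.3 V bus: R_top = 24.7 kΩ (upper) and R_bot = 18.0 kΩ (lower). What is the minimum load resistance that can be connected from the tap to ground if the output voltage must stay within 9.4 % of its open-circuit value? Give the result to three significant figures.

Output resistance R_th = R_top‖R_bot = (24.7 × 18.0)/42.70 = 10.41 kΩ.
The fractional drop is R_th/(R_th + R_L); requiring this ≤ 0.0940 gives R_L ≥ R_th(1/0.0940 − 1) = 10.41 × 9.638 = 100 kΩ.

R_L(min) ≈ 100 kΩ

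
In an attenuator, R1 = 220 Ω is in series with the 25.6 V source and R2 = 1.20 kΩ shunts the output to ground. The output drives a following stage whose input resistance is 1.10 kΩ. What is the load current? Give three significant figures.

I_L ≈ 16.8 mA

R2‖R_L = 573.9 Ω; V_out = 25.6 × 573.9/793.9 = 18.51 V.
I_L = V_out / R_L = 18.51 / 1.10 kΩ = 16.8 mA.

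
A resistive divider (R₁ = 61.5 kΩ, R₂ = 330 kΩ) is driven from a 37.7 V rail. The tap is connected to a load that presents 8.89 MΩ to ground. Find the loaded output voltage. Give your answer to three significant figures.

V_out ≈ 31.6 V

The load sits in parallel with R₂: R₂‖R_L = (330 × 8890) / (330 + 8890) = 318.2 kΩ.
V_out = 37.7 × 318.2 / (61.5 + 318.2) = 37.7 × 318.2/379.7 = 31.6 V.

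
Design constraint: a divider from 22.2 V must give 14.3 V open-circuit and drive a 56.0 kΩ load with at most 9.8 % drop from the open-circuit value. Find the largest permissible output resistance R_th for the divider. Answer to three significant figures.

R_th ≤ 6.08 kΩ

Loading drop = R_th/(R_th + R_L) ≤ 0.0980, so R_th ≤ R_L · ε/(1−ε) = 56.0 kΩ × 0.0980/0.9020 = 6.08 kΩ.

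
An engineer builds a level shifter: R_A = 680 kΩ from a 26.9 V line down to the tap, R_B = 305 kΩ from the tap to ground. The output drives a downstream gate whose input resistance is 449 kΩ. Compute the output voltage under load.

The load sits in parallel with R_B: R_B‖R_L = (305 × 449) / (305 + 449) = 181.6 kΩ.
V_out = 26.9 × 181.6 / (680 + 181.6) = 26.9 × 181.6/861.6 = 5.67 V.

V_out ≈ 5.67 V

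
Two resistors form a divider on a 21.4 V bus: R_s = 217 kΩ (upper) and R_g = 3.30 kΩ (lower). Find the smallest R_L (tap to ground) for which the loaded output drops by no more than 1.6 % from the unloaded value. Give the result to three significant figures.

R_L(min) ≈ 200 kΩ

Output resistance R_th = R_s‖R_g = (217 × 3.30)/220.3 = 3.251 kΩ.
The fractional drop is R_th/(R_th + R_L); requiring this ≤ 0.0160 gives R_L ≥ R_th(1/0.0160 − 1) = 3.251 × 61.50 = 200 kΩ.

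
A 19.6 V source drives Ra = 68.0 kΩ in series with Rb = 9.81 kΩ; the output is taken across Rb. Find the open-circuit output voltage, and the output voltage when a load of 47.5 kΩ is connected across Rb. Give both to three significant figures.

Open-circuit: V = 19.6 × 9.81/(68.0 + 9.81) = 2.47 V.
With the load, Rb becomes Rb‖R_L = 8.131 kΩ, so V = 19.6 × 8.131/76.13 = 2.09 V.

Unloaded: 2.47 V; loaded: 2.09 V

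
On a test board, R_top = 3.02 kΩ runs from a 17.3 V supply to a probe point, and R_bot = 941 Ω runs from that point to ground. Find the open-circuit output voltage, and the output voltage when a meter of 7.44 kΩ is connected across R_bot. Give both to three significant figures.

Open-circuit: V = 17.3 × 941/(3020 + 941) = 4.11 V.
With the load, R_bot becomes R_bot‖R_L = 835.3 Ω, so V = 17.3 × 835.3/3855 = 3.75 V.

Unloaded: 4.11 V; loaded: 3.75 V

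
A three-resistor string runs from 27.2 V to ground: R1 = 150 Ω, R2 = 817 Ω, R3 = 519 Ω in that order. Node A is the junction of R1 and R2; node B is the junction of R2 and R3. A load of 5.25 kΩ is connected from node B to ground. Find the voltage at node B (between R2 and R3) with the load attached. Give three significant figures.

V ≈ 8.93 V

At node B, R3 is in parallel with the load: R3‖R_L = 472.3 Ω.
Below node A the resistance is R2 + (R3‖R_L) = 1289 Ω, so V_A = 27.2 × 1289/1439 = 24.37 V.
Then V_B = V_A × (R3‖R_L)/(R2 + R3‖R_L) = 24.37 × 472.3/1289 = 8.93 V.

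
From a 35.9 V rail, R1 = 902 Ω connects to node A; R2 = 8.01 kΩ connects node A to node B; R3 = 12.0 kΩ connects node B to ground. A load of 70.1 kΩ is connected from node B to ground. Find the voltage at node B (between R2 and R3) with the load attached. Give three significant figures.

At node B, R3 is in parallel with the load: R3‖R_L = 10250 Ω.
Below node A the resistance is R2 + (R3‖R_L) = 18260 Ω, so V_A = 35.9 × 18260/19160 = 34.21 V.
Then V_B = V_A × (R3‖R_L)/(R2 + R3‖R_L) = 34.21 × 10250/18260 = 19.2 V.

V ≈ 19.2 V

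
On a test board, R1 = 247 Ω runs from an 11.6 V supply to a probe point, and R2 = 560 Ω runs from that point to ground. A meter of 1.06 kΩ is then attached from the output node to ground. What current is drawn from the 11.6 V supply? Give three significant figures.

R2‖R_L = 366.4 Ω, so the source sees R1 + R2‖R_L = 613.4 Ω.
I = 11.6 V / 613.4 Ω = 18.9 mA.

I ≈ 18.9 mA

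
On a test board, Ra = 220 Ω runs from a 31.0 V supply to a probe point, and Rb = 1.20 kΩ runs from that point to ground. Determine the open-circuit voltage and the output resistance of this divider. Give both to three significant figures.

V_th = 26.2 V, R_th = 186 Ω

V_th is the open-circuit tap voltage: 31.0 × 1200/(220 + 1200) = 26.2 V.
With the supply zeroed, Ra and Rb appear in parallel from the tap: R_th = Ra‖Rb = (220 × 1200)/1420 = 186 Ω.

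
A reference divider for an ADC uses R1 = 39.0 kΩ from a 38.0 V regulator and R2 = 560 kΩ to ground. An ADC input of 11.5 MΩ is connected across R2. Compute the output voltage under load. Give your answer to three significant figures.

V_out ≈ 35.4 V

The load sits in parallel with R2: R2‖R_L = (560 × 11500) / (560 + 11500) = 534.0 kΩ.
V_out = 38.0 × 534.0 / (39.0 + 534.0) = 38.0 × 534.0/573.0 = 35.4 V.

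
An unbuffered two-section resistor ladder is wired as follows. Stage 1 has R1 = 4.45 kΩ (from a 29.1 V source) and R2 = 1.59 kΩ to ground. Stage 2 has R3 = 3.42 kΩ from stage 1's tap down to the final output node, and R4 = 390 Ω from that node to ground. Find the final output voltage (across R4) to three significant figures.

V_out ≈ 0.600 V

Stage 2 presents R3+R4 = 3810 Ω as a load on stage 1's tap.
Stage 1's lower leg becomes R2‖(R3+R4) = 1122 Ω, so V_mid = 29.1 × 1122/5572 = 5.859 V.
Stage 2 is itself unloaded: V_out = V_mid × R4/(R3+R4) = 5.859 × 390/3810 = 0.600 V.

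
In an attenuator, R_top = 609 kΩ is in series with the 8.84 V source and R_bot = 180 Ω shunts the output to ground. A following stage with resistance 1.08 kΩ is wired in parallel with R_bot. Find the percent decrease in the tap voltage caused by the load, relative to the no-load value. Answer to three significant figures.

Unloaded V = 8.84 × 180/609200 = 0.0026120 V.
Loaded: R_bot‖R_L = 154.3 Ω, giving V = 8.84 × 154.3/609200 = 0.0022390 V.
Drop = (0.0026120 − 0.0022390) / 0.0026120 = 14.3 %.

14.3 %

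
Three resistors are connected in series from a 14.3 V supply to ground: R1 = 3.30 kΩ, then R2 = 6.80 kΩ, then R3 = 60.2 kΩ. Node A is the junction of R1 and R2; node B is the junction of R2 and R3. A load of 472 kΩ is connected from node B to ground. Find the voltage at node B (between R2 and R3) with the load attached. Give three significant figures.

At node B, R3 is in parallel with the load: R3‖R_L = 53.39 kΩ.
Below node A the resistance is R2 + (R3‖R_L) = 60.19 kΩ, so V_A = 14.3 × 60.19/63.49 = 13.56 V.
Then V_B = V_A × (R3‖R_L)/(R2 + R3‖R_L) = 13.56 × 53.39/60.19 = 12.0 V.

V ≈ 12.0 V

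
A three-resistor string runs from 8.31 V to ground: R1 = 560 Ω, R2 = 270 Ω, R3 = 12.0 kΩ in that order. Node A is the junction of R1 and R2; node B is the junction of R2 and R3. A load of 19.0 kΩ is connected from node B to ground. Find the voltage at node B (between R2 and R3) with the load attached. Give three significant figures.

At node B, R3 is in parallel with the load: R3‖R_L = 7355 Ω.
Below node A the resistance is R2 + (R3‖R_L) = 7625 Ω, so V_A = 8.31 × 7625/8185 = 7.741 V.
Then V_B = V_A × (R3‖R_L)/(R2 + R3‖R_L) = 7.741 × 7355/7625 = 7.47 V.

V ≈ 7.47 V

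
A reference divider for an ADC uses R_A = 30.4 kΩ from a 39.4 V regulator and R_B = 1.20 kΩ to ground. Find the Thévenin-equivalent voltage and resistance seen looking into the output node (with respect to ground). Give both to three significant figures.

V_th is the open-circuit tap voltage: 39.4 × 1.20/(30.4 + 1.20) = 1.50 V.
With the supply zeroed, R_A and R_B appear in parallel from the tap: R_th = R_A‖R_B = (30.4 × 1.20)/31.60 = 1.15 kΩ.

V_th = 1.50 V, R_th = 1.15 kΩ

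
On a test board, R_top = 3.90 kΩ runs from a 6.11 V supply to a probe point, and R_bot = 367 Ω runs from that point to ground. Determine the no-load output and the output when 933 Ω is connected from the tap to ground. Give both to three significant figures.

Unloaded: 0.526 V; loaded: 0.387 V

Open-circuit: V = 6.11 × 367/(3900 + 367) = 0.526 V.
With the load, R_bot becomes R_bot‖R_L = 263.4 Ω, so V = 6.11 × 263.4/4163 = 0.387 V.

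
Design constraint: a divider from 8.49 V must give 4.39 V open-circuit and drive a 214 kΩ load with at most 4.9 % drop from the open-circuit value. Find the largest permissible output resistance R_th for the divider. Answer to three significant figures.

Loading drop = R_th/(R_th + R_L) ≤ 0.0490, so R_th ≤ R_L · ε/(1−ε) = 214 kΩ × 0.0490/0.9510 = 11.0 kΩ.

R_th ≤ 11.0 kΩ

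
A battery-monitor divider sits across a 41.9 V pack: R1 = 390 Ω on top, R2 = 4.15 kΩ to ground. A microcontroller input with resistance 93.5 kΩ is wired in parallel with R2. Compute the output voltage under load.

V_out ≈ 38.2 V

The load sits in parallel with R2: R2‖R_L = (4150 × 93500) / (4150 + 93500) = 3974 Ω.
V_out = 41.9 × 3974 / (390 + 3974) = 41.9 × 3974/4364 = 38.2 V.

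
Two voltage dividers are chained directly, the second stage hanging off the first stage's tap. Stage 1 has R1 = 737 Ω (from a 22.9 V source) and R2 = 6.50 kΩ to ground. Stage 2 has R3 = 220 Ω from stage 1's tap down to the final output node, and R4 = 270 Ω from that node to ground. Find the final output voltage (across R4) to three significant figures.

V_out ≈ 4.82 V

Stage 2 presents R3+R4 = 490.0 Ω as a load on stage 1's tap.
Stage 1's lower leg becomes R2‖(R3+R4) = 455.7 Ω, so V_mid = 22.9 × 455.7/1193 = 8.749 V.
Stage 2 is itself unloaded: V_out = V_mid × R4/(R3+R4) = 8.749 × 270/490.0 = 4.82 V.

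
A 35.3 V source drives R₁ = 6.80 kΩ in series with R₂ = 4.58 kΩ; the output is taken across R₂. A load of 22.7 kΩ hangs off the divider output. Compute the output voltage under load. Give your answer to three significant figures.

V_out ≈ 12.7 V

The load sits in parallel with R₂: R₂‖R_L = (4.58 × 22.7) / (4.58 + 22.7) = 3.811 kΩ.
V_out = 35.3 × 3.811 / (6.80 + 3.811) = 35.3 × 3.811/10.61 = 12.7 V.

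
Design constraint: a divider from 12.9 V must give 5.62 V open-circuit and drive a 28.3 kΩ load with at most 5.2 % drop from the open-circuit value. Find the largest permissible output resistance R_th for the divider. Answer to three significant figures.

Loading drop = R_th/(R_th + R_L) ≤ 0.0520, so R_th ≤ R_L · ε/(1−ε) = 28.3 kΩ × 0.0520/0.9480 = 1.55 kΩ.

R_th ≤ 1.55 kΩ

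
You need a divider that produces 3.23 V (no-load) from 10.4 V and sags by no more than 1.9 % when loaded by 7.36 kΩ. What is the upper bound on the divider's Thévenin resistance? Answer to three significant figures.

R_th ≤ 143 Ω

Loading drop = R_th/(R_th + R_L) ≤ 0.0190, so R_th ≤ R_L · ε/(1−ε) = 7.36 kΩ × 0.0190/0.9810 = 143 Ω.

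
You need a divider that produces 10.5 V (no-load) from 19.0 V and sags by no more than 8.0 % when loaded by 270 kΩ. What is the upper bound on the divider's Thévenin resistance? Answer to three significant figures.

R_th ≤ 23.5 kΩ

Loading drop = R_th/(R_th + R_L) ≤ 0.0800, so R_th ≤ R_L · ε/(1−ε) = 270 kΩ × 0.0800/0.9200 = 23.5 kΩ.
(Any R1, R2 with R2/(R1+R2) = 0.553 and R1‖R2 ≤ 23.5 kΩ will meet the spec.)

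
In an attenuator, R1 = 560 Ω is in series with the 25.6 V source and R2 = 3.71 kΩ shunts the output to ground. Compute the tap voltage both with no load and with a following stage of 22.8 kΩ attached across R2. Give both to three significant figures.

Open-circuit: V = 25.6 × 3710/(560 + 3710) = 22.2 V.
With the load, R2 becomes R2‖R_L = 3191 Ω, so V = 25.6 × 3191/3751 = 21.8 V.

Unloaded: 22.2 V; loaded: 21.8 V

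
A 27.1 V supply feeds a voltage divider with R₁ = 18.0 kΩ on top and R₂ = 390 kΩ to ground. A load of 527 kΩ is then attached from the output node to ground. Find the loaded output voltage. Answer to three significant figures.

The load sits in parallel with R₂: R₂‖R_L = (390 × 527) / (390 + 527) = 224.1 kΩ.
V_out = 27.1 × 224.1 / (18.0 + 224.1) = 27.1 × 224.1/242.1 = 25.1 V.

V_out ≈ 25.1 V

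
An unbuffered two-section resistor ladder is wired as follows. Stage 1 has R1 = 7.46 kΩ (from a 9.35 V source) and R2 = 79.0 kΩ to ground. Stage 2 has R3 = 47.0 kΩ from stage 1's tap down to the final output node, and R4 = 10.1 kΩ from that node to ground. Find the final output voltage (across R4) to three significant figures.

V_out ≈ 1.35 V

Stage 2 presents R3+R4 = 57.10 kΩ as a load on stage 1's tap.
Stage 1's lower leg becomes R2‖(R3+R4) = 33.14 kΩ, so V_mid = 9.35 × 33.14/40.60 = 7.632 V.
Stage 2 is itself unloaded: V_out = V_mid × R4/(R3+R4) = 7.632 × 10.1/57.10 = 1.35 V.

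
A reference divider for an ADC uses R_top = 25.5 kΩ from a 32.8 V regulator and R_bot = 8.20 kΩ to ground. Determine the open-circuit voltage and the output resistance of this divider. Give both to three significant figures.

V_th is the open-circuit tap voltage: 32.8 × 8.20/(25.5 + 8.20) = 7.98 V.
With the supply zeroed, R_top and R_bot appear in parallel from the tap: R_th = R_top‖R_bot = (25.5 × 8.20)/33.70 = 6.20 kΩ.

V_th = 7.98 V, R_th = 6.20 kΩ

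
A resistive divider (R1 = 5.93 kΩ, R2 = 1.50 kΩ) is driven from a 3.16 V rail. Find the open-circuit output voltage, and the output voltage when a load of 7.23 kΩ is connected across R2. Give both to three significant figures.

Unloaded: 0.638 V; loaded: 0.547 V

Open-circuit: V = 3.16 × 1.50/(5.93 + 1.50) = 0.638 V.
With the load, R2 becomes R2‖R_L = 1.242 kΩ, so V = 3.16 × 1.242/7.172 = 0.547 V.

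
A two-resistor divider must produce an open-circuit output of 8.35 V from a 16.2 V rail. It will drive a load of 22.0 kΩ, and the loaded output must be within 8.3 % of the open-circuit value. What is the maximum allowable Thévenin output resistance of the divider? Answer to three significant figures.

Loading drop = R_th/(R_th + R_L) ≤ 0.0830, so R_th ≤ R_L · ε/(1−ε) = 22.0 kΩ × 0.0830/0.9170 = 1.99 kΩ.
(Any R1, R2 with R2/(R1+R2) = 0.515 and R1‖R2 ≤ 1.99 kΩ will meet the spec.)

R_th ≤ 1.99 kΩ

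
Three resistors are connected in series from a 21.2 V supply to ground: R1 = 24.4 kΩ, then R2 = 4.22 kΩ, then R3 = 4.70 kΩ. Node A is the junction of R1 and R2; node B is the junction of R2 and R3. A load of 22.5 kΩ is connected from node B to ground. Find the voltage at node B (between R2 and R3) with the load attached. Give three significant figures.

At node B, R3 is in parallel with the load: R3‖R_L = 3.888 kΩ.
Below node A the resistance is R2 + (R3‖R_L) = 8.108 kΩ, so V_A = 21.2 × 8.108/32.51 = 5.288 V.
Then V_B = V_A × (R3‖R_L)/(R2 + R3‖R_L) = 5.288 × 3.888/8.108 = 2.54 V.

V ≈ 2.54 V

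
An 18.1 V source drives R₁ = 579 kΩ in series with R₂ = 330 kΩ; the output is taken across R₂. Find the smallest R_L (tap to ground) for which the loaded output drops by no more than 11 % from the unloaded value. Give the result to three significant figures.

Output resistance R_th = R₁‖R₂ = (579 × 330)/909.0 = 210.2 kΩ.
The fractional drop is R_th/(R_th + R_L); requiring this ≤ 0.110 gives R_L ≥ R_th(1/0.110 − 1) = 210.2 × 8.091 = 1.70 MΩ.

R_L(min) ≈ 1.70 MΩ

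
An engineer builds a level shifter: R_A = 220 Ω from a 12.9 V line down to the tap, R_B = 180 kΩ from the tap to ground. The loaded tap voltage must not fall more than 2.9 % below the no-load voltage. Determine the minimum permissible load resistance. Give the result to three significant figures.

R_L(min) ≈ 7.36 kΩ

Output resistance R_th = R_A‖R_B = (220 × 180000)/180200 = 219.7 Ω.
The fractional drop is R_th/(R_th + R_L); requiring this ≤ 0.0290 gives R_L ≥ R_th(1/0.0290 − 1) = 219.7 × 33.48 = 7.36 kΩ.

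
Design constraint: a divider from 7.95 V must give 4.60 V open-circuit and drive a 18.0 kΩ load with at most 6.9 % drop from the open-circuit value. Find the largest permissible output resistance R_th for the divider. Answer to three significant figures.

R_th ≤ 1.33 kΩ

Loading drop = R_th/(R_th + R_L) ≤ 0.0690, so R_th ≤ R_L · ε/(1−ε) = 18.0 kΩ × 0.0690/0.9310 = 1.33 kΩ.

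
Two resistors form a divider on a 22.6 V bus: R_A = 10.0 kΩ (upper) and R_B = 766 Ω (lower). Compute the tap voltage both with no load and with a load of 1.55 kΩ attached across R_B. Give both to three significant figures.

Unloaded: 1.61 V; loaded: 1.10 V

Open-circuit: V = 22.6 × 766/(10000 + 766) = 1.61 V.
With the load, R_B becomes R_B‖R_L = 512.7 Ω, so V = 22.6 × 512.7/10510 = 1.10 V.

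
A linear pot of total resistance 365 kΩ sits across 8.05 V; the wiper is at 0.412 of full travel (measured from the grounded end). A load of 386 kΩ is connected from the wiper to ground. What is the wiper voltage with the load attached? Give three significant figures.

The wiper splits the pot into (1−α)R = 214.6 kΩ above and αR = 150.4 kΩ below.
Lower section ‖ load = 108.2 kΩ.
V_wiper = 8.05 × 108.2/(214.6 + 108.2) = 2.70 V.

V ≈ 2.70 V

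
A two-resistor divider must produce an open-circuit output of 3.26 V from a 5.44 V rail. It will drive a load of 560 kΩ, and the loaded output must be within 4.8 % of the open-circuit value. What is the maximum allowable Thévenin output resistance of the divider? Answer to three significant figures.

Loading drop = R_th/(R_th + R_L) ≤ 0.0480, so R_th ≤ R_L · ε/(1−ε) = 560 kΩ × 0.0480/0.9520 = 28.2 kΩ.
(Any R1, R2 with R2/(R1+R2) = 0.599 and R1‖R2 ≤ 28.2 kΩ will meet the spec.)

R_th ≤ 28.2 kΩ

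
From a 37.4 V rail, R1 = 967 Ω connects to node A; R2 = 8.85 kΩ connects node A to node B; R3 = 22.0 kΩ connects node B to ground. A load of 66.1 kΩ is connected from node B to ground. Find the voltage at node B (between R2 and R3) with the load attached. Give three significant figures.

V ≈ 23.5 V

At node B, R3 is in parallel with the load: R3‖R_L = 16510 Ω.
Below node A the resistance is R2 + (R3‖R_L) = 25360 Ω, so V_A = 37.4 × 25360/26320 = 36.03 V.
Then V_B = V_A × (R3‖R_L)/(R2 + R3‖R_L) = 36.03 × 16510/25360 = 23.5 V.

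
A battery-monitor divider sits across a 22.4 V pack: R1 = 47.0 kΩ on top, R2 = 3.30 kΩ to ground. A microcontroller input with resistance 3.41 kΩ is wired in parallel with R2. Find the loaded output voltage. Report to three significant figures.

The load sits in parallel with R2: R2‖R_L = (3.30 × 3.41) / (3.30 + 3.41) = 1.677 kΩ.
V_out = 22.4 × 1.677 / (47.0 + 1.677) = 22.4 × 1.677/48.68 = 0.772 V.
(Unloaded it would have been 1.47 V.)

V_out ≈ 0.772 V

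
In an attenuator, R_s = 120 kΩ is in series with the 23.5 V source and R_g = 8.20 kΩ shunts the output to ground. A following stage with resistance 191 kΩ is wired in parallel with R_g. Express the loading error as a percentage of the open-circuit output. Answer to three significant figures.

3.86 %

The divider's output (Thévenin) resistance is R_s‖R_g = 7.676 kΩ.
Fractional drop under load = R_th/(R_th + R_L) = 7.676 / (7.676 + 191) = 0.03863.
So the output falls by 3.86 %.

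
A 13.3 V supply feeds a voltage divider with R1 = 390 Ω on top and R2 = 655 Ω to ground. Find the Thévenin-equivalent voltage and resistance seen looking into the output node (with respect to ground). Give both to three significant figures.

V_th is the open-circuit tap voltage: 13.3 × 655/(390 + 655) = 8.34 V.
With the supply zeroed, R1 and R2 appear in parallel from the tap: R_th = R1‖R2 = (390 × 655)/1045 = 244 Ω.

V_th = 8.34 V, R_th = 244 Ω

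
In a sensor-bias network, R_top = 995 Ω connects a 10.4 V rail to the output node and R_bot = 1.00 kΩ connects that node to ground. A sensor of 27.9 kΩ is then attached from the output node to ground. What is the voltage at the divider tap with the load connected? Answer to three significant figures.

V_out ≈ 5.12 V

The load sits in parallel with R_bot: R_bot‖R_L = (1000 × 27900) / (1000 + 27900) = 965.4 Ω.
V_out = 10.4 × 965.4 / (995 + 965.4) = 10.4 × 965.4/1960 = 5.12 V.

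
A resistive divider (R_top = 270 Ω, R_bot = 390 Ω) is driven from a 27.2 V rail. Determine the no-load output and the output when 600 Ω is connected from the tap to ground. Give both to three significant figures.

Unloaded: 16.1 V; loaded: 12.7 V

Open-circuit: V = 27.2 × 390/(270 + 390) = 16.1 V.
With the load, R_bot becomes R_bot‖R_L = 236.4 Ω, so V = 27.2 × 236.4/506.4 = 12.7 V.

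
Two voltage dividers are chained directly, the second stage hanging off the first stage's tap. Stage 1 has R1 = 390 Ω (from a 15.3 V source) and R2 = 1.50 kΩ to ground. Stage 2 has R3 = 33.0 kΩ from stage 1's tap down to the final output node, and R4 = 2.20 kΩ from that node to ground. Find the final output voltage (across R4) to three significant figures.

V_out ≈ 0.752 V

Stage 2 presents R3+R4 = 35200 Ω as a load on stage 1's tap.
Stage 1's lower leg becomes R2‖(R3+R4) = 1439 Ω, so V_mid = 15.3 × 1439/1829 = 12.04 V.
Stage 2 is itself unloaded: V_out = V_mid × R4/(R3+R4) = 12.04 × 2200/35200 = 0.752 V.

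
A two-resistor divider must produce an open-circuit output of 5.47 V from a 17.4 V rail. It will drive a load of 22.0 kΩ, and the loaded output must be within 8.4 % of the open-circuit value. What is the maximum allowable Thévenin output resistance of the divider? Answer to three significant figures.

Loading drop = R_th/(R_th + R_L) ≤ 0.0840, so R_th ≤ R_L · ε/(1−ε) = 22.0 kΩ × 0.0840/0.9160 = 2.02 kΩ.

R_th ≤ 2.02 kΩ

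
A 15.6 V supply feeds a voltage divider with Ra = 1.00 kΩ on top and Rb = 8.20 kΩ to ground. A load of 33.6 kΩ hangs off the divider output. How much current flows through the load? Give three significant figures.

I_L ≈ 0.403 mA

Rb‖R_L = 6.591 kΩ; V_out = 15.6 × 6.591/7.591 = 13.55 V.
I_L = V_out / R_L = 13.55 / 33.6 kΩ = 0.403 mA.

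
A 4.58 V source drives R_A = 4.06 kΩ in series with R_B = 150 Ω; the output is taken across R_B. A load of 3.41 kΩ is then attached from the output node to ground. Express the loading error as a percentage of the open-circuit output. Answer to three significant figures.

4.07 %

The divider's output (Thévenin) resistance is R_A‖R_B = 144.7 Ω.
Fractional drop under load = R_th/(R_th + R_L) = 144.7 / (144.7 + 3410) = 0.04069.
So the output falls by 4.07 %.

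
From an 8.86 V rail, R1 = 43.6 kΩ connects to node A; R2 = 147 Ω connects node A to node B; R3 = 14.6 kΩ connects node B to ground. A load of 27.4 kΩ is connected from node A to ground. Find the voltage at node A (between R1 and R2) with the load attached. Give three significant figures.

V ≈ 1.60 V

Below node A the series string R2+R3 = 14750 Ω sits in parallel with the 27400 Ω load: 9587 Ω.
V_A = 8.86 × 9587/(43600 + 9587) = 1.60 V.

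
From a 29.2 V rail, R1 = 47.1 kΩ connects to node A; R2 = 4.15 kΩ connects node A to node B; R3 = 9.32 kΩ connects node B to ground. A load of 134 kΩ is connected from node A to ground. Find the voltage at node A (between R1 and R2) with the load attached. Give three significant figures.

V ≈ 6.02 V

Below node A the series string R2+R3 = 13.47 kΩ sits in parallel with the 134 kΩ load: 12.24 kΩ.
V_A = 29.2 × 12.24/(47.1 + 12.24) = 6.02 V.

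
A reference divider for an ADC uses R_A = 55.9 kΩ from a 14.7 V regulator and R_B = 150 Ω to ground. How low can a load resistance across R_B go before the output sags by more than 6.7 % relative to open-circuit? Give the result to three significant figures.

Output resistance R_th = R_A‖R_B = (55900 × 150)/56050 = 149.6 Ω.
The fractional drop is R_th/(R_th + R_L); requiring this ≤ 0.0670 gives R_L ≥ R_th(1/0.0670 − 1) = 149.6 × 13.93 = 2.08 kΩ.

R_L(min) ≈ 2.08 kΩ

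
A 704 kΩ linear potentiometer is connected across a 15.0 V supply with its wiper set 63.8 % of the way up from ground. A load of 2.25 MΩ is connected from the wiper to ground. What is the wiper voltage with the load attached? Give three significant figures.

The wiper splits the pot into (1−α)R = 254.8 kΩ above and αR = 449.2 kΩ below.
Lower section ‖ load = 374.4 kΩ.
V_wiper = 15.0 × 374.4/(254.8 + 374.4) = 8.93 V.

V ≈ 8.93 V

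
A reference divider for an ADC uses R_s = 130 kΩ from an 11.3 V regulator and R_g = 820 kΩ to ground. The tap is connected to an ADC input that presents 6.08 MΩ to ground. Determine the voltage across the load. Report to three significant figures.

The load sits in parallel with R_g: R_g‖R_L = (820 × 6080) / (820 + 6080) = 722.6 kΩ.
V_out = 11.3 × 722.6 / (130 + 722.6) = 11.3 × 722.6/852.6 = 9.58 V.

V_out ≈ 9.58 V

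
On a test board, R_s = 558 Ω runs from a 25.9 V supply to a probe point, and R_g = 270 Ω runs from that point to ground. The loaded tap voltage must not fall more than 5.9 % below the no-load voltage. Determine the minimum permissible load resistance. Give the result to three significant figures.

R_L(min) ≈ 2.90 kΩ

Output resistance R_th = R_s‖R_g = (558 × 270)/828.0 = 182.0 Ω.
The fractional drop is R_th/(R_th + R_L); requiring this ≤ 0.0590 gives R_L ≥ R_th(1/0.0590 − 1) = 182.0 × 15.95 = 2.90 kΩ.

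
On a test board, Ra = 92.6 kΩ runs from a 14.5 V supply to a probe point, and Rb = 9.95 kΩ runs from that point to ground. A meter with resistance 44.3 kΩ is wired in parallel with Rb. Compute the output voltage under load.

V_out ≈ 1.17 V

The load sits in parallel with Rb: Rb‖R_L = (9.95 × 44.3) / (9.95 + 44.3) = 8.125 kΩ.
V_out = 14.5 × 8.125 / (92.6 + 8.125) = 14.5 × 8.125/100.7 = 1.17 V.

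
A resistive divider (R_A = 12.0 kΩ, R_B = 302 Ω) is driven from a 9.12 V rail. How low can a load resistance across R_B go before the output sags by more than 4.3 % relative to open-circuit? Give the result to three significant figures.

R_L(min) ≈ 6.56 kΩ

Output resistance R_th = R_A‖R_B = (12000 × 302)/12300 = 294.6 Ω.
The fractional drop is R_th/(R_th + R_L); requiring this ≤ 0.0430 gives R_L ≥ R_th(1/0.0430 − 1) = 294.6 × 22.26 = 6.56 kΩ.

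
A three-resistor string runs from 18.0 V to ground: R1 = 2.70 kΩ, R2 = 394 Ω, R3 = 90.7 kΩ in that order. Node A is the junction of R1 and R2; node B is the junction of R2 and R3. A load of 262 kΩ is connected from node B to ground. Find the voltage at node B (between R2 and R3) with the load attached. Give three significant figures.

At node B, R3 is in parallel with the load: R3‖R_L = 67380 Ω.
Below node A the resistance is R2 + (R3‖R_L) = 67770 Ω, so V_A = 18.0 × 67770/70470 = 17.31 V.
Then V_B = V_A × (R3‖R_L)/(R2 + R3‖R_L) = 17.31 × 67380/67770 = 17.2 V.

V ≈ 17.2 V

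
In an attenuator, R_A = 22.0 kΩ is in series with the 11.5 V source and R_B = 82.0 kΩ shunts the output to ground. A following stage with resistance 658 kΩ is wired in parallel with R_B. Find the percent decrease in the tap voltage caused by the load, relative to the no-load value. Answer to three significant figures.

The divider's output (Thévenin) resistance is R_A‖R_B = 17.35 kΩ.
Fractional drop under load = R_th/(R_th + R_L) = 17.35 / (17.35 + 658) = 0.02568.
So the output falls by 2.57 %.

2.57 %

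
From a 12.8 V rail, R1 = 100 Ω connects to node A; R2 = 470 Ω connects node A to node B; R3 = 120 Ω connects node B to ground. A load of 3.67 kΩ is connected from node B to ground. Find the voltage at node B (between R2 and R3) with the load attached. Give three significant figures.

V ≈ 2.17 V

At node B, R3 is in parallel with the load: R3‖R_L = 116.2 Ω.
Below node A the resistance is R2 + (R3‖R_L) = 586.2 Ω, so V_A = 12.8 × 586.2/686.2 = 10.93 V.
Then V_B = V_A × (R3‖R_L)/(R2 + R3‖R_L) = 10.93 × 116.2/586.2 = 2.17 V.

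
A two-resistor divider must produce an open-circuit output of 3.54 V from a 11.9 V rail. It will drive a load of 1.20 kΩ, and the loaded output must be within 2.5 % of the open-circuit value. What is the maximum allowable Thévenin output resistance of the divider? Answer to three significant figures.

R_th ≤ 30.8 Ω

Loading drop = R_th/(R_th + R_L) ≤ 0.0250, so R_th ≤ R_L · ε/(1−ε) = 1.20 kΩ × 0.0250/0.9750 = 30.8 Ω.
(Any R1, R2 with R2/(R1+R2) = 0.297 and R1‖R2 ≤ 30.8 Ω will meet the spec.)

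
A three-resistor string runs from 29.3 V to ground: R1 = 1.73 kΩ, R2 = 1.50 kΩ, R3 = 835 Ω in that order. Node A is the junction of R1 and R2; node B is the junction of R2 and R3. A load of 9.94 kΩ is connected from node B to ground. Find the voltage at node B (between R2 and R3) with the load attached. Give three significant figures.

V ≈ 5.64 V

At node B, R3 is in parallel with the load: R3‖R_L = 770.3 Ω.
Below node A the resistance is R2 + (R3‖R_L) = 2270 Ω, so V_A = 29.3 × 2270/4000 = 16.63 V.
Then V_B = V_A × (R3‖R_L)/(R2 + R3‖R_L) = 16.63 × 770.3/2270 = 5.64 V.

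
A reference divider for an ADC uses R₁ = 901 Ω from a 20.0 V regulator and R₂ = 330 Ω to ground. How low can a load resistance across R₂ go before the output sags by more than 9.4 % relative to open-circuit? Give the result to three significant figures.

R_L(min) ≈ 2.33 kΩ

Output resistance R_th = R₁‖R₂ = (901 × 330)/1231 = 241.5 Ω.
The fractional drop is R_th/(R_th + R_L); requiring this ≤ 0.0940 gives R_L ≥ R_th(1/0.0940 − 1) = 241.5 × 9.638 = 2.33 kΩ.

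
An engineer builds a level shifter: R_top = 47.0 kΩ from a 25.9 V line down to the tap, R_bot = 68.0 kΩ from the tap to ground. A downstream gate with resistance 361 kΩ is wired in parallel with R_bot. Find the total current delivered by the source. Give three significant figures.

I ≈ 0.249 mA

R_bot‖R_L = 57.22 kΩ, so the source sees R_top + R_bot‖R_L = 104.2 kΩ.
I = 25.9 V / 104.2 kΩ = 0.249 mA.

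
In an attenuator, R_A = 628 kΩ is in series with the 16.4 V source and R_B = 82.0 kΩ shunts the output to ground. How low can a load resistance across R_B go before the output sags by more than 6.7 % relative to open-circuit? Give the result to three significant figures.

Output resistance R_th = R_A‖R_B = (628 × 82.0)/710.0 = 72.53 kΩ.
The fractional drop is R_th/(R_th + R_L); requiring this ≤ 0.0670 gives R_L ≥ R_th(1/0.0670 − 1) = 72.53 × 13.93 = 1.01 MΩ.

R_L(min) ≈ 1.01 MΩ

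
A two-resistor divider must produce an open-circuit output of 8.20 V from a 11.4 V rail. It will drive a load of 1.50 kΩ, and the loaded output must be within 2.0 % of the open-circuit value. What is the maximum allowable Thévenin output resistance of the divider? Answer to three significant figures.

Loading drop = R_th/(R_th + R_L) ≤ 0.0200, so R_th ≤ R_L · ε/(1−ε) = 1.50 kΩ × 0.0200/0.9800 = 30.6 Ω.
(Any R1, R2 with R2/(R1+R2) = 0.719 and R1‖R2 ≤ 30.6 Ω will meet the spec.)

R_th ≤ 30.6 Ω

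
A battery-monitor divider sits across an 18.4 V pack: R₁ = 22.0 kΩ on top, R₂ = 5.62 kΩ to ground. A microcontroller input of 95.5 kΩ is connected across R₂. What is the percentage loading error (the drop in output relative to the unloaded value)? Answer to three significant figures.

4.48 %

The divider's output (Thévenin) resistance is R₁‖R₂ = 4.476 kΩ.
Fractional drop under load = R_th/(R_th + R_L) = 4.476 / (4.476 + 95.5) = 0.04478.
So the output falls by 4.48 %.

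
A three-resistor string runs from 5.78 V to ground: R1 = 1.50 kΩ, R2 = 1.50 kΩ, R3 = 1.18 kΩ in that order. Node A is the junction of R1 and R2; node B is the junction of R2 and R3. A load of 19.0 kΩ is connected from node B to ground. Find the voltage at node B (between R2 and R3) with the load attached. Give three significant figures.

At node B, R3 is in parallel with the load: R3‖R_L = 1.111 kΩ.
Below node A the resistance is R2 + (R3‖R_L) = 2.611 kΩ, so V_A = 5.78 × 2.611/4.111 = 3.671 V.
Then V_B = V_A × (R3‖R_L)/(R2 + R3‖R_L) = 3.671 × 1.111/2.611 = 1.56 V.

V ≈ 1.56 V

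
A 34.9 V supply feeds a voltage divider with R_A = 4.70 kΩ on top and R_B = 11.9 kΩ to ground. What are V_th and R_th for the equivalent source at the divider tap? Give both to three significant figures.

V_th is the open-circuit tap voltage: 34.9 × 11.9/(4.70 + 11.9) = 25.0 V.
With the supply zeroed, R_A and R_B appear in parallel from the tap: R_th = R_A‖R_B = (4.70 × 11.9)/16.60 = 3.37 kΩ.

V_th = 25.0 V, R_th = 3.37 kΩ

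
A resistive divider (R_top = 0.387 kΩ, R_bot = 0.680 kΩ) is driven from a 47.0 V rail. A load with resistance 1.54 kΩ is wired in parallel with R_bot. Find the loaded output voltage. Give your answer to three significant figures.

The load sits in parallel with R_bot: R_bot‖R_L = (680 × 1540) / (680 + 1540) = 471.7 Ω.
V_out = 47.0 × 471.7 / (387 + 471.7) = 47.0 × 471.7/858.7 = 25.8 V.

V_out ≈ 25.8 V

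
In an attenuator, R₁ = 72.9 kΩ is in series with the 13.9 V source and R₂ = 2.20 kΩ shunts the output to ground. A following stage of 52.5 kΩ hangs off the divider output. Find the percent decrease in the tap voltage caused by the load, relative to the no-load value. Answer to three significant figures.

3.91 %

The divider's output (Thévenin) resistance is R₁‖R₂ = 2.136 kΩ.
Fractional drop under load = R_th/(R_th + R_L) = 2.136 / (2.136 + 52.5) = 0.03909.
So the output falls by 3.91 %.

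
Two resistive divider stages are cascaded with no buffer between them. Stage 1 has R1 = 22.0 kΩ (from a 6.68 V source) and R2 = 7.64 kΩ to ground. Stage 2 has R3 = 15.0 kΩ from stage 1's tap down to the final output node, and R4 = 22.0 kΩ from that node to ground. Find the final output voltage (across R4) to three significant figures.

V_out ≈ 0.888 V

Stage 2 presents R3+R4 = 37.00 kΩ as a load on stage 1's tap.
Stage 1's lower leg becomes R2‖(R3+R4) = 6.332 kΩ, so V_mid = 6.68 × 6.332/28.33 = 1.493 V.
Stage 2 is itself unloaded: V_out = V_mid × R4/(R3+R4) = 1.493 × 22.0/37.00 = 0.888 V.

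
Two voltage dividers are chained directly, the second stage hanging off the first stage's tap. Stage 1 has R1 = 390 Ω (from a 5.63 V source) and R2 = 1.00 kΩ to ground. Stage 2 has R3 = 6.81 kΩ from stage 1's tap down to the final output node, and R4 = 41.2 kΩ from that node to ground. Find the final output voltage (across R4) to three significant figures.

V_out ≈ 3.46 V

Stage 2 presents R3+R4 = 48010 Ω as a load on stage 1's tap.
Stage 1's lower leg becomes R2‖(R3+R4) = 979.6 Ω, so V_mid = 5.63 × 979.6/1370 = 4.027 V.
Stage 2 is itself unloaded: V_out = V_mid × R4/(R3+R4) = 4.027 × 41200/48010 = 3.46 V.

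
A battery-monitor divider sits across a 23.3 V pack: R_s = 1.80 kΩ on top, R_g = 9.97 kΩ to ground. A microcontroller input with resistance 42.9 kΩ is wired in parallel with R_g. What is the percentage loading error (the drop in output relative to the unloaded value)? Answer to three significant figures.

3.43 %

The divider's output (Thévenin) resistance is R_s‖R_g = 1.525 kΩ.
Fractional drop under load = R_th/(R_th + R_L) = 1.525 / (1.525 + 42.9) = 0.03432.
So the output falls by 3.43 %.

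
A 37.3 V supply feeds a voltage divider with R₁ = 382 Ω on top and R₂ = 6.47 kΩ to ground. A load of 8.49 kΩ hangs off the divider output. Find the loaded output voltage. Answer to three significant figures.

The load sits in parallel with R₂: R₂‖R_L = (6470 × 8490) / (6470 + 8490) = 3672 Ω.
V_out = 37.3 × 3672 / (382 + 3672) = 37.3 × 3672/4054 = 33.8 V.

V_out ≈ 33.8 V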